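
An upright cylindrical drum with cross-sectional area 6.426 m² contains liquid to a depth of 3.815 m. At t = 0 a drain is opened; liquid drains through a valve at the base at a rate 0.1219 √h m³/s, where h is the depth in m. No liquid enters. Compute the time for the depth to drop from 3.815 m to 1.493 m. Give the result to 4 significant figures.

77.10 s

With no inflow, A dh/dt = −0.1219 √h.
Separate and integrate: 2(√h − √h₀) = −(0.1219/A) t.
t = 2A(√h₀ − √h)/0.1219 = 2·6.426·(√3.815 − √1.493)/0.1219
  = 12.8520 × (1.95320 − 1.22188) / 0.1219 = 77.1034 s.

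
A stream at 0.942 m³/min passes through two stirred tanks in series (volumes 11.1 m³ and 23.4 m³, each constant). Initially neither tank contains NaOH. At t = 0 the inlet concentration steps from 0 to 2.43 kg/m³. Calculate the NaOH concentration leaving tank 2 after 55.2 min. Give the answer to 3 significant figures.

1.95 kg/m³

Species balance on tank i: dCᵢ/dt = (Cᵢ₋₁ − Cᵢ)/τᵢ with τᵢ = Vᵢ/Q.
τ₁ = 11.1/0.942 = 11.783 min; τ₂ = 23.4/0.942 = 24.841 min.
Tank 1: C₁ = C_in(1 − e^(−t/τ₁)). Tank 2 (τ₁ ≠ τ₂): C₂ = C_in[1 − (τ₁ e^(−t/τ₁) − τ₂ e^(−t/τ₂))/(τ₁ − τ₂)].
At t = 55.2: e^(−t/τ₁) = 0.0092370, e^(−t/τ₂) = 0.10838.
C₂ = 2.43·[1 − (11.783·0.0092370 − 24.841·0.10838)/(-13.057)] = 2.43·0.80216 = 1.9492 kg/m³.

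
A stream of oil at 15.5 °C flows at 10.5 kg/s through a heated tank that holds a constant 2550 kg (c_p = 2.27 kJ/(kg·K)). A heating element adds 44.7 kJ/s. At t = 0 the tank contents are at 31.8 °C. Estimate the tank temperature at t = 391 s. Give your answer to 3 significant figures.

20.3 °C

Heat balance on the well-mixed liquid: M c_p dT/dt = ṁ c_p (T_in − T) + 44.7.
Rearrange: dT/dt = (T_ss − T)/τ with τ = M/ṁ = 242.86 s and T_ss = T_in + Q̇/(ṁ c_p) = 17.375 °C.
T approaches T_ss exponentially: T(t) = T_ss + (T₀ − T_ss) e^(−t/τ).
T(391) = 17.375 + (14.425)·e^(−391/242.86) = 17.375 + (14.425)·0.19989 = 20.259 °C.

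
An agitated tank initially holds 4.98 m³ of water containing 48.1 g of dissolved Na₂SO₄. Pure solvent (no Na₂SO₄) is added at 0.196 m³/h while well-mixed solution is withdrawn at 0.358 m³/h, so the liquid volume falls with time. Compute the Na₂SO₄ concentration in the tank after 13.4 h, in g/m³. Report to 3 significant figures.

4.83 g/m³

Let m(t) be the amount of Na₂SO₄. Volume: V(t) = V₀ + (Q_in − Q_out) t = 4.98 − 0.16200 t; V(13.4) = 2.8092 m³.
Solute balance: dm/dt = 0 − Q_out C = −Q_out m/V(t).
dm/m = −Q_out dt/(V₀ − 0.16200 t); integrating gives ln(m/m₀) = −(Q_out/(Q_in−Q_out)) ln(V/V₀).
m = m₀ (V₀/V)^(Q_out/(Q_in−Q_out)) = 48.1 × (4.98/2.8092)^(-2.2099) = 13.573 g.
C = m/V = 13.573/2.8092 = 4.8315 g/m³.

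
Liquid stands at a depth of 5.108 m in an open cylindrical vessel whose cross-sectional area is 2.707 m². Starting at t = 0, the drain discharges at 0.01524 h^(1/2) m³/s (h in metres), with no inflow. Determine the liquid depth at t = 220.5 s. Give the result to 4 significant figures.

A dh/dt = −Q_out = −0.01524 √h.
Separate and integrate: 2(√h − √h₀) = −(0.01524/A) t.
√h = √5.108 − 0.01524·220.5/(2·2.707) = 2.26009 − 0.620691 = 1.63940.
h = 1.63940² = 2.68762 m.

2.688 m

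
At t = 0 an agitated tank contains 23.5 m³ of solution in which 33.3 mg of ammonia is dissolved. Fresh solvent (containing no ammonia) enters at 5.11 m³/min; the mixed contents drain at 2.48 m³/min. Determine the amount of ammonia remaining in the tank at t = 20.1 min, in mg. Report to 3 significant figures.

11.0 mg

Let m(t) be the amount of ammonia. Volume: V(t) = V₀ + (Q_in − Q_out) t = 23.5 + 2.6300 t; V(20.1) = 76.363 m³.
Species balance (pure solvent in): dm/dt = −Q_out · m/V(t).
dm/m = −Q_out dt/(V₀ + 2.6300 t); integrating gives ln(m/m₀) = −(Q_out/(Q_in−Q_out)) ln(V/V₀).
m = m₀ (V₀/V)^(Q_out/(Q_in−Q_out)) = 33.3 × (23.5/76.363)^(0.94297) = 10.960 mg.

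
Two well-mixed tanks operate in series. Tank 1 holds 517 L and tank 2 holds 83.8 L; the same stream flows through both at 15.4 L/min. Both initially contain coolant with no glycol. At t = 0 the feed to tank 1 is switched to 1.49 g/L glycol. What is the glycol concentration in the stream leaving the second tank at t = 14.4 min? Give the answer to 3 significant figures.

0.352 g/L

Time constants: τᵢ = Vᵢ/Q for each well-mixed tank.
τ₁ = 517/15.4 = 33.571 min; τ₂ = 83.8/15.4 = 5.4416 min.
Solving the cascade with C₁(0)=C₂(0)=0 gives C₂(t) = C_in[1 − (τ₁ e^(−t/τ₁) − τ₂ e^(−t/τ₂))/(τ₁ − τ₂)].
At t = 14.4: e^(−t/τ₁) = 0.65120, e^(−t/τ₂) = 0.070913.
C₂ = 1.49·[1 − (33.571·0.65120 − 5.4416·0.070913)/(28.130)] = 1.49·0.23655 = 0.35245 g/L.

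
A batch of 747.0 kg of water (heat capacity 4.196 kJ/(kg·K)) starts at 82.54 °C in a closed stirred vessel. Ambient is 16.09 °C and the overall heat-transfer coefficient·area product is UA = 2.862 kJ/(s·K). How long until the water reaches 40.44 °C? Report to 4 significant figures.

M c_p dT/dt = −UA(T − T_amb).
τ = M c_p/UA = 1095.18 s; T_ss = T_amb = 16.0900 °C.
T(t) = T_ss + (T₀ − T_ss)e^(−t/τ); set T = 40.44:
t = −τ ln[(T − T_ss)/(T₀ − T_ss)] = −1095.18 · ln(0.366441) = 1099.47 s.

1099 s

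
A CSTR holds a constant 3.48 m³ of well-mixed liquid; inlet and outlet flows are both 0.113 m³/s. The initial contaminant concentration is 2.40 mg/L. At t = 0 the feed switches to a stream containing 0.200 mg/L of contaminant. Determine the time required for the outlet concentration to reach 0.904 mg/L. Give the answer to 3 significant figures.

35.1 s

Species balance: V dC/dt = Q(C_in − C) ⇒ τ = V/Q = 30.796 s.
C(t) = C_in + (C₀ − C_in) e^(−t/τ). Set C = 0.904 and solve for t:
e^(−t/τ) = (C − C_in)/(C₀ − C_in) = (0.904 − 0.200)/(2.40 − 0.200) = 0.32000
t = −τ ln(…) = 30.796 × 1.1394 = 35.091 s.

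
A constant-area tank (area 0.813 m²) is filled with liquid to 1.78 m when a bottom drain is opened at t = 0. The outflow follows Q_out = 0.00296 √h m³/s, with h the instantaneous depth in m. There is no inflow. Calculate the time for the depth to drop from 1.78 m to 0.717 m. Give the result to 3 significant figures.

268 s

Accumulation of liquid (constant cross-section A): A dh/dt = −0.00296 √h.
Separate and integrate: 2(√h − √h₀) = −(0.00296/A) t.
t = 2A(√h₀ − √h)/0.00296 = 2·0.813·(√1.78 − √0.717)/0.00296
  = 1.6260 × (1.3342 − 0.84676) / 0.00296 = 267.75 s.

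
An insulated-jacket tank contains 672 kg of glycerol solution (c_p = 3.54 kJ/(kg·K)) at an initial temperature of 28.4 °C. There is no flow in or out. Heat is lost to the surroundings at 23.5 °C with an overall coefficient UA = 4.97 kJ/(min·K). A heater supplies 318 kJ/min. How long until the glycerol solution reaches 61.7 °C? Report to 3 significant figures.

397 min

Energy balance: M c_p dT/dt = −UA(T − T_amb) + Q̇.
τ = M c_p/UA = 478.65 min; T_ss = T_amb + Q̇/UA = 23.5 + 318/4.97 = 87.484 °C.
T(t) = T_ss + (T₀ − T_ss)e^(−t/τ); set T = 61.7:
t = −τ ln[(T − T_ss)/(T₀ − T_ss)] = −478.65 · ln(0.43639) = 396.90 min.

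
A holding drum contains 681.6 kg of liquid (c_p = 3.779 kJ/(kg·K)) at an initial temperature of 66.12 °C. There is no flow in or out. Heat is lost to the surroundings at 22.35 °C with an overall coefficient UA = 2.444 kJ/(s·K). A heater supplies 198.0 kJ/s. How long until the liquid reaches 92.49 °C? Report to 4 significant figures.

1297 s

Heat balance on the well-mixed liquid: M c_p dT/dt = −UA(T − T_amb) + Q̇.
τ = M c_p/UA = 1053.91 s; T_ss = T_amb + Q̇/UA = 22.35 + 198.0/2.444 = 103.365 °C.
T(t) = T_ss + (T₀ − T_ss)e^(−t/τ); set T = 92.49:
t = −τ ln[(T − T_ss)/(T₀ − T_ss)] = −1053.91 · ln(0.291980) = 1297.44 s.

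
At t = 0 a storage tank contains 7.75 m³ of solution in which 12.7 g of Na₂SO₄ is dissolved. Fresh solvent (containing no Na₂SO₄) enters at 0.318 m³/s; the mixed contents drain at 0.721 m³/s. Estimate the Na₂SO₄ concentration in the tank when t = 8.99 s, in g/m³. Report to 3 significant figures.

Let m(t) be the amount of Na₂SO₄. Volume: V(t) = V₀ + (Q_in − Q_out) t = 7.75 − 0.40300 t; V(8.99) = 4.1270 m³.
Species balance (pure solvent in): dm/dt = −Q_out · m/V(t).
Separate: dm/m = −Q_out dt/V(t) ⇒ ln(m/m₀) = −(Q_out/(Q_in−Q_out)) ln(V/V₀).
m = m₀ (V₀/V)^(Q_out/(Q_in−Q_out)) = 12.7 × (7.75/4.1270)^(-1.7891) = 4.1134 g.
C = m/V = 4.1134/4.1270 = 0.99669 g/m³.

0.997 g/m³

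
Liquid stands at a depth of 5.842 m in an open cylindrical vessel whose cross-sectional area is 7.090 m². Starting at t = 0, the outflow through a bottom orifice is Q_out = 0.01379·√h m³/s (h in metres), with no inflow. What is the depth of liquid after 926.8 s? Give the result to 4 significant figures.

Volume balance on the tank: A dh/dt = −0.01379 √h.
∫ h^(−1/2) dh = −(0.01379/A) ∫ dt, giving 2√h = 2√h₀ − (0.01379/A) t.
√h = √5.842 − 0.01379·926.8/(2·7.090) = 2.41702 − 0.901310 = 1.51571.
h = 1.51571² = 2.29739 m.

2.297 m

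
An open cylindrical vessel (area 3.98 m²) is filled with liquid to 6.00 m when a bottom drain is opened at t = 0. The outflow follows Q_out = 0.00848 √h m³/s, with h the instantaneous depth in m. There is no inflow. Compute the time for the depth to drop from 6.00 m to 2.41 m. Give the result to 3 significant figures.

A dh/dt = −Q_out = −0.00848 √h.
Separate and integrate: 2(√h − √h₀) = −(0.00848/A) t.
t = 2A(√h₀ − √h)/0.00848 = 2·3.98·(√6.00 − √2.41)/0.00848
  = 7.9600 × (2.4495 − 1.5524) / 0.00848 = 842.06 s.

842 s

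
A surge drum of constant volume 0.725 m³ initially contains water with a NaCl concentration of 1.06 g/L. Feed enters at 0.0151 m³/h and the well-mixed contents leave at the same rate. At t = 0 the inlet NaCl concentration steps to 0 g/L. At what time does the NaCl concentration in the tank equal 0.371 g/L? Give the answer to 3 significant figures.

Species balance: V dC/dt = Q(C_in − C) ⇒ τ = V/Q = 48.013 h.
C(t) = C_in + (C₀ − C_in) e^(−t/τ). Set C = 0.371 and solve for t:
e^(−t/τ) = (C − C_in)/(C₀ − C_in) = (0.371 − 0)/(1.06 − 0) = 0.35000
t = −τ ln(…) = 48.013 × 1.0498 = 50.405 h.

50.4 h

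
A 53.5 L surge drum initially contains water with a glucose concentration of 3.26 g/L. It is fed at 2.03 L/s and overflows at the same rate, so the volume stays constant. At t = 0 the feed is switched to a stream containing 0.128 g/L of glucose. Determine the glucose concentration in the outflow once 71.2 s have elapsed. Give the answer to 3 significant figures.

0.338 g/L

Accumulation = in − out for the solute gives V dC/dt = Q(C_in − C).
So dC/dt = (C_in − C)/τ with τ = V/Q = 53.5/2.03 = 26.355 s.
C approaches C_in exponentially: C(t) = C_in + (C₀ − C_in) e^(−t/τ).
C(71.2) = 0.128 + (3.26 − 0.128)·e^(−71.2/26.355) = 0.128 + (3.1320)·0.067098 = 0.33815 g/L.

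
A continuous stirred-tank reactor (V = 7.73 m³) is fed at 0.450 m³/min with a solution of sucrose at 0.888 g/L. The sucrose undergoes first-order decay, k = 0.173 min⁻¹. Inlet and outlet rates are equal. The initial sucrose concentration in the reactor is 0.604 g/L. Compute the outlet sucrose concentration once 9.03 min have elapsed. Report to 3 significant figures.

V dC/dt = Q(C_in − C) − k V C.
This is linear with rate a = Q/V + k = 0.23121 min⁻¹.
C_ss = Q C_in/(Q + kV) = 0.22358 g/L; C(t) = C_ss + (C₀ − C_ss) e^(−a t).
C(9.03) = 0.22358 + (0.38042)·e^(−0.23121·9.03) = 0.22358 + (0.38042)·0.12395 = 0.27073 g/L.

0.271 g/L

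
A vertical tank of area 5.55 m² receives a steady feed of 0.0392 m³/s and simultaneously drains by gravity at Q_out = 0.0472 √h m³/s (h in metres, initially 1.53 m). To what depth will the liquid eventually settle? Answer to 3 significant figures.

Volume balance on the tank: A dh/dt = Q_in − 0.0472 √h. At steady state dh/dt = 0:
Q_in = 0.0472 √h_ss ⇒ √h_ss = 0.0392/0.0472 = 0.83051.
h_ss = 0.83051² = 0.68974 m. (Since h₀ = 1.53 m > h_ss, the level will fall toward this value.)

0.690 m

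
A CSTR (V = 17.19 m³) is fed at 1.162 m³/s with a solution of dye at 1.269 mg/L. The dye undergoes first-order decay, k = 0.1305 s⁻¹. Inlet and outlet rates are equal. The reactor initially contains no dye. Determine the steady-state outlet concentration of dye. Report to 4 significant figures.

0.4330 mg/L

V dC/dt = Q(C_in − C) − k V C.
At steady state: 0 = Q C_in − (Q + kV) C_ss, so C_ss = Q C_in/(Q + kV).
C_ss = 1.162·1.269/(1.162 + 0.1305·17.19) = 1.47458/3.40530 = 0.433025 mg/L.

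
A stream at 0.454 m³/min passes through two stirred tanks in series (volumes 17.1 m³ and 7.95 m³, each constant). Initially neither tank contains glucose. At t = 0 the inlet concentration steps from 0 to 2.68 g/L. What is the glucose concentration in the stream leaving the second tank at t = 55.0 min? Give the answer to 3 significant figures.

1.62 g/L

Time constants: τᵢ = Vᵢ/Q for each well-mixed tank.
τ₁ = 17.1/0.454 = 37.665 min; τ₂ = 7.95/0.454 = 17.511 min.
Solving the cascade with C₁(0)=C₂(0)=0 gives C₂(t) = C_in[1 − (τ₁ e^(−t/τ₁) − τ₂ e^(−t/τ₂))/(τ₁ − τ₂)].
At t = 55.0: e^(−t/τ₁) = 0.23218, e^(−t/τ₂) = 0.043245.
C₂ = 2.68·[1 − (37.665·0.23218 − 17.511·0.043245)/(20.154)] = 2.68·0.60366 = 1.6178 g/L.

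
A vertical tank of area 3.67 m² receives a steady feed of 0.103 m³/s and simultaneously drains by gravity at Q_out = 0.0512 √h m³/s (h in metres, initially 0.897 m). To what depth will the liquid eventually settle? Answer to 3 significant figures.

4.05 m

Volume balance on the tank: A dh/dt = Q_in − 0.0512 √h. At steady state dh/dt = 0:
Q_in = 0.0512 √h_ss ⇒ √h_ss = 0.103/0.0512 = 2.0117.
h_ss = 2.0117² = 4.0470 m. (Since h₀ = 0.897 m < h_ss, the level will rise toward this value.)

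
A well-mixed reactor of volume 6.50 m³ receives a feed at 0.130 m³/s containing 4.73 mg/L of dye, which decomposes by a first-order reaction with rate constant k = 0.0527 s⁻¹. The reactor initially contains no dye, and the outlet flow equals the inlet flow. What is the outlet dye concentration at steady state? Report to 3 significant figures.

Species balance: V dC/dt = Q C_in − Q C − k V C.
At steady state: 0 = Q C_in − (Q + kV) C_ss, so C_ss = Q C_in/(Q + kV).
C_ss = 0.130·4.73/(0.130 + 0.0527·6.50) = 0.61490/0.47255 = 1.3012 mg/L.

1.30 mg/L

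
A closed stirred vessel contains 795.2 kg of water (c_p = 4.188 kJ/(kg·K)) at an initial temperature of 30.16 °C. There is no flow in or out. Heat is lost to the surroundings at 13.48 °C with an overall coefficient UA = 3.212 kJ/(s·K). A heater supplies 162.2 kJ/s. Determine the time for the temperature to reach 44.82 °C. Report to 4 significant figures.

589.2 s

Unsteady energy balance on the tank contents: M c_p dT/dt = −UA(T − T_amb) + Q̇.
τ = M c_p/UA = 1036.83 s; T_ss = T_amb + Q̇/UA = 13.48 + 162.2/3.212 = 63.9781 °C.
T(t) = T_ss + (T₀ − T_ss)e^(−t/τ); set T = 44.82:
t = −τ ln[(T − T_ss)/(T₀ − T_ss)] = −1036.83 · ln(0.566505) = 589.199 s.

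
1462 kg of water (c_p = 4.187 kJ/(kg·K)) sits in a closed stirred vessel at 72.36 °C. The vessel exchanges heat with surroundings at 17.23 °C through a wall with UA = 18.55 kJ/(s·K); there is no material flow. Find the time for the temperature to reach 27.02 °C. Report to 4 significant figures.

M c_p dT/dt = −UA(T − T_amb).
τ = M c_p/UA = 329.994 s; T_ss = T_amb = 17.2300 °C.
T(t) = T_ss + (T₀ − T_ss)e^(−t/τ); set T = 27.02:
t = −τ ln[(T − T_ss)/(T₀ − T_ss)] = −329.994 · ln(0.177580) = 570.340 s.

570.3 s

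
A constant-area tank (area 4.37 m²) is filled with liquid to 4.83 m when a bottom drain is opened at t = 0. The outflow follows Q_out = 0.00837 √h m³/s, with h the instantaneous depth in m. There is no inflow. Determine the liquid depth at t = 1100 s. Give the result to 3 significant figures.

A dh/dt = −Q_out = −0.00837 √h.
Separate and integrate: 2(√h − √h₀) = −(0.00837/A) t.
√h = √4.83 − 0.00837·1100/(2·4.37) = 2.1977 − 1.0534 = 1.1443.
h = 1.1443² = 1.3094 m.

1.31 m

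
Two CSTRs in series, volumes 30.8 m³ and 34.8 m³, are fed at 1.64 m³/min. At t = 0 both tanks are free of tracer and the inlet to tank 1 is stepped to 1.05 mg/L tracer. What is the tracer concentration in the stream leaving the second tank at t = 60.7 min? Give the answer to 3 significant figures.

Time constants: τᵢ = Vᵢ/Q for each well-mixed tank.
τ₁ = 30.8/1.64 = 18.780 min; τ₂ = 34.8/1.64 = 21.220 min.
Solving the cascade with C₁(0)=C₂(0)=0 gives C₂(t) = C_in[1 − (τ₁ e^(−t/τ₁) − τ₂ e^(−t/τ₂))/(τ₁ − τ₂)].
At t = 60.7: e^(−t/τ₁) = 0.039475, e^(−t/τ₂) = 0.057236.
C₂ = 1.05·[1 − (18.780·0.039475 − 21.220·0.057236)/(-2.4390)] = 1.05·0.80601 = 0.84631 mg/L.

0.846 mg/L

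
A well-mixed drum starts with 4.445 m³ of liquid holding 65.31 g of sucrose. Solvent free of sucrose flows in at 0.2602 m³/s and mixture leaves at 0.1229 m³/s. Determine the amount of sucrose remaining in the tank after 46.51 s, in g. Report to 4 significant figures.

Total volume: dV/dt = Q_in − Q_out = 0.137300 m³/s, so V(t) = 4.445 + 0.137300 t and V(46.51) = 10.8308 m³.
No sucrose enters, so dm/dt = −Q_out · (m/V).
dm/m = −Q_out dt/(V₀ + 0.137300 t); integrating gives ln(m/m₀) = −(Q_out/(Q_in−Q_out)) ln(V/V₀).
m = m₀ (V₀/V)^(Q_out/(Q_in−Q_out)) = 65.31 × (4.445/10.8308)^(0.895120) = 29.4277 g.

29.43 g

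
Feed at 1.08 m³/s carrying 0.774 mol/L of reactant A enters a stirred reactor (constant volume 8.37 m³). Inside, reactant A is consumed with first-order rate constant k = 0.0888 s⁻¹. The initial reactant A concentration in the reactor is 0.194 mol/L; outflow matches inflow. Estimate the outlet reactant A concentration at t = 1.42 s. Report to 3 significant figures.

Accumulation = in − out − consumed: V dC/dt = Q C_in − Q C − k V C.
This is linear with rate a = Q/V + k = 0.21783 s⁻¹.
C_ss = Q C_in/(Q + kV) = 0.45848 mol/L; C(t) = C_ss + (C₀ − C_ss) e^(−a t).
C(1.42) = 0.45848 + (-0.26448)·e^(−0.21783·1.42) = 0.45848 + (-0.26448)·0.73394 = 0.26437 mol/L.

0.264 mol/L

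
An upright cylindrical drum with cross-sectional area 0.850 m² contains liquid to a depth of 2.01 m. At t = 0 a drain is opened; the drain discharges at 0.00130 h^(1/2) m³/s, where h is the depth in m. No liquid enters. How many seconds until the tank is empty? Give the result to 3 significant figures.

1850 s

A dh/dt = −Q_out = −0.00130 √h.
Separate and integrate: 2(√h − √h₀) = −(0.00130/A) t.
Tank is empty when √h = 0: t_empty = 2A√h₀/0.00130.
t_empty = 2·0.850·√2.01/0.00130 = 1.7000·1.4177/0.00130 = 1854.0 s.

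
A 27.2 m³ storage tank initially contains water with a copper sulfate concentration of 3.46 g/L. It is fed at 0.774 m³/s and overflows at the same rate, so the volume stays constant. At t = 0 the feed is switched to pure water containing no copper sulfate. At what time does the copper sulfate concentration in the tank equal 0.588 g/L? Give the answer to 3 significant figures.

62.3 s

Species balance: V dC/dt = Q(C_in − C) ⇒ τ = V/Q = 35.142 s.
C(t) = C_in + (C₀ − C_in) e^(−t/τ). Set C = 0.588 and solve for t:
e^(−t/τ) = (C − C_in)/(C₀ − C_in) = (0.588 − 0)/(3.46 − 0) = 0.16994
t = −τ ln(…) = 35.142 × 1.7723 = 62.282 s.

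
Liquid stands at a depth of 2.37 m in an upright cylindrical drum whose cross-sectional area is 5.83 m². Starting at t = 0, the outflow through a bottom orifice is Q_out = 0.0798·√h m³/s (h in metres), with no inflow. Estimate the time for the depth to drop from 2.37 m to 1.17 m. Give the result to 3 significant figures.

A dh/dt = −Q_out = −0.0798 √h.
∫ h^(−1/2) dh = −(0.0798/A) ∫ dt, giving 2√h = 2√h₀ − (0.0798/A) t.
t = 2A(√h₀ − √h)/0.0798 = 2·5.83·(√2.37 − √1.17)/0.0798
  = 11.660 × (1.5395 − 1.0817) / 0.0798 = 66.894 s.

66.9 s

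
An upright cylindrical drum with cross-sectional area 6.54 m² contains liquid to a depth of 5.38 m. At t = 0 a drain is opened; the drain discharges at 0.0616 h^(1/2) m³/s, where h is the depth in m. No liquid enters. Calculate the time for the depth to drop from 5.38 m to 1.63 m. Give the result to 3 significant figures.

221 s

Accumulation of liquid (constant cross-section A): A dh/dt = −0.0616 √h.
This is separable: 2 d(√h)/dt = −0.0616/A, so √h = √h₀ − (0.0616/(2A)) t.
t = 2A(√h₀ − √h)/0.0616 = 2·6.54·(√5.38 − √1.63)/0.0616
  = 13.080 × (2.3195 − 1.2767) / 0.0616 = 221.42 s.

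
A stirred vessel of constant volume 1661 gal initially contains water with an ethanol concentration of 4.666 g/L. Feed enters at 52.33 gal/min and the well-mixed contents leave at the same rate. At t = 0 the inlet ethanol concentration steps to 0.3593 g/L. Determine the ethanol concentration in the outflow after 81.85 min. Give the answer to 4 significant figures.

0.6861 g/L

Transient balance on the dissolved component: V dC/dt = Q(C_in − C).
Time constant τ = V/Q = 1661/52.33 = 31.7409 min.
C approaches C_in exponentially: C(t) = C_in + (C₀ − C_in) e^(−t/τ).
C(81.85) = 0.3593 + (4.666 − 0.3593)·e^(−81.85/31.7409) = 0.3593 + (4.30670)·0.0758730 = 0.686062 g/L.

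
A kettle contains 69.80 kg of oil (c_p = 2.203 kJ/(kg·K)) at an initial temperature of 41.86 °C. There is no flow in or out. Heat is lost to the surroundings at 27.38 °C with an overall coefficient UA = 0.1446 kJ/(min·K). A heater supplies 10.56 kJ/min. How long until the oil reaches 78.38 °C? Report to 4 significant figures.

1039 min

First-law balance (no shaft work): M c_p dT/dt = −UA(T − T_amb) + Q̇.
τ = M c_p/UA = 1063.41 min; T_ss = T_amb + Q̇/UA = 27.38 + 10.56/0.1446 = 100.409 °C.
T(t) = T_ss + (T₀ − T_ss)e^(−t/τ); set T = 78.38:
t = −τ ln[(T − T_ss)/(T₀ − T_ss)] = −1063.41 · ln(0.376249) = 1039.49 min.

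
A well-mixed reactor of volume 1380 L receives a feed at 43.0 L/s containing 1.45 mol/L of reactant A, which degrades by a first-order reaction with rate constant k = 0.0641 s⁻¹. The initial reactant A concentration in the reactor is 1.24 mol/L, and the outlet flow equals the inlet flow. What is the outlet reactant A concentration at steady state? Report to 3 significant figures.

Species balance: V dC/dt = Q C_in − Q C − k V C.
At steady state: 0 = Q C_in − (Q + kV) C_ss, so C_ss = Q C_in/(Q + kV).
C_ss = 43.0·1.45/(43.0 + 0.0641·1380) = 62.350/131.46 = 0.47430 mol/L.

0.474 mol/L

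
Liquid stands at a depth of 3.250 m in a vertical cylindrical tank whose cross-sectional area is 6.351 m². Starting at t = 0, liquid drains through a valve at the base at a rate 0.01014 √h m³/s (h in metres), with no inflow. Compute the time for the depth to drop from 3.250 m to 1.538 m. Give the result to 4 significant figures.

704.8 s

Volume balance on the tank: A dh/dt = −0.01014 √h.
∫ h^(−1/2) dh = −(0.01014/A) ∫ dt, giving 2√h = 2√h₀ − (0.01014/A) t.
t = 2A(√h₀ − √h)/0.01014 = 2·6.351·(√3.250 − √1.538)/0.01014
  = 12.7020 × (1.80278 − 1.24016) / 0.01014 = 704.766 s.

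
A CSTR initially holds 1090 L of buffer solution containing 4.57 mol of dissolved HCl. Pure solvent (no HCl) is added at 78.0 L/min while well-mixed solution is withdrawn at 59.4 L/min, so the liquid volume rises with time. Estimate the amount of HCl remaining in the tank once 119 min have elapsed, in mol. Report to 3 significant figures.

Let m(t) be the amount of HCl. Volume: V(t) = V₀ + (Q_in − Q_out) t = 1090 + 18.600 t; V(119) = 3303.4 L.
Solute balance: dm/dt = 0 − Q_out C = −Q_out m/V(t).
Separate: dm/m = −Q_out dt/V(t) ⇒ ln(m/m₀) = −(Q_out/(Q_in−Q_out)) ln(V/V₀).
m = m₀ (V₀/V)^(Q_out/(Q_in−Q_out)) = 4.57 × (1090/3303.4)^(3.1935) = 0.13247 mol.

0.132 mol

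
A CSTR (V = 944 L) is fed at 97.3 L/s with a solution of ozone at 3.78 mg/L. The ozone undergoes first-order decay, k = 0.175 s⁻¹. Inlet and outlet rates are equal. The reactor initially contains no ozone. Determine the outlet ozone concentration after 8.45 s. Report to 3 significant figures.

Species balance: V dC/dt = Q C_in − Q C − k V C.
dC/dt = (Q/V) C_in − (Q/V + k) C; effective rate a = Q/V + k = 0.10307 + 0.175 = 0.27807 s⁻¹.
C_ss = Q C_in/(Q + kV) = 1.4011 mg/L; C(t) = C_ss + (C₀ − C_ss) e^(−a t).
C(8.45) = 1.4011 + (-1.4011)·e^(−0.27807·8.45) = 1.4011 + (-1.4011)·0.095397 = 1.2675 mg/L.

1.27 mg/L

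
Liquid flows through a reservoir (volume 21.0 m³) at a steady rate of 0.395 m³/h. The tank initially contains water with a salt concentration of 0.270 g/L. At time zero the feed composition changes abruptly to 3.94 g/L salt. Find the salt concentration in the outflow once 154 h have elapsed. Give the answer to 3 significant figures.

3.74 g/L

Accumulation = in − out for the solute gives V dC/dt = Q(C_in − C).
Rewrite as dC/dt + C/τ = C_in/τ, τ = V/Q = 53.165 h.
This is linear first-order; C(t) = C_in + (C₀ − C_in) e^(−t/τ).
C(154) = 3.94 + (0.270 − 3.94)·e^(−154/53.165) = 3.94 + (-3.6700)·0.055207 = 3.7374 g/L.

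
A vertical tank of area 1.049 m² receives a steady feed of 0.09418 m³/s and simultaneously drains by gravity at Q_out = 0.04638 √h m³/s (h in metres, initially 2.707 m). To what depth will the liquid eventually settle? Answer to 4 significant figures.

Level balance: A dh/dt = 0.09418 − 0.04638 √h. Setting dh/dt = 0:
Q_in = 0.04638 √h_ss ⇒ √h_ss = 0.09418/0.04638 = 2.03062.
h_ss = 2.03062² = 4.12340 m. (Since h₀ = 2.707 m < h_ss, the level will rise toward this value.)

4.123 m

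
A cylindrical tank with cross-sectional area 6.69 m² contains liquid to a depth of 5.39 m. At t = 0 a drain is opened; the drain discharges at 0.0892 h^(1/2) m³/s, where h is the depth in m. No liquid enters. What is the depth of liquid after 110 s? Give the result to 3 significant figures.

Unsteady balance on liquid volume: A dh/dt = −0.0892 √h.
∫ h^(−1/2) dh = −(0.0892/A) ∫ dt, giving 2√h = 2√h₀ − (0.0892/A) t.
√h = √5.39 − 0.0892·110/(2·6.69) = 2.3216 − 0.73333 = 1.5883.
h = 1.5883² = 2.5227 m.

2.52 m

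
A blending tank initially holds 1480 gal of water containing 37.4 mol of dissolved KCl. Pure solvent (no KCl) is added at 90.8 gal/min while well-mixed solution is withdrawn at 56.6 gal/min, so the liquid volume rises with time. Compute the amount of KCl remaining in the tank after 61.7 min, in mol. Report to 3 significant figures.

8.63 mol

Let m(t) be the amount of KCl. Volume: V(t) = V₀ + (Q_in − Q_out) t = 1480 + 34.200 t; V(61.7) = 3590.1 gal.
Species balance (pure solvent in): dm/dt = −Q_out · m/V(t).
Separate: dm/m = −Q_out dt/V(t) ⇒ ln(m/m₀) = −(Q_out/(Q_in−Q_out)) ln(V/V₀).
m = m₀ (V₀/V)^(Q_out/(Q_in−Q_out)) = 37.4 × (1480/3590.1)^(1.6550) = 8.6289 mol.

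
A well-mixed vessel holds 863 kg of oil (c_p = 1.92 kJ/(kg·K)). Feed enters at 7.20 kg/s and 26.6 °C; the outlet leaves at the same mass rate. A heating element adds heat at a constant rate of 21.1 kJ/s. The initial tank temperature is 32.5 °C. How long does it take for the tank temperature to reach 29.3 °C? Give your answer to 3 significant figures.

M c_p dT/dt = ṁ c_p (T_in − T) + Q̇.
τ = M/ṁ = 119.86 s; T_ss = T_in + Q̇/(ṁ c_p) = 28.126 °C.
T(t) = T_ss + (T₀ − T_ss) e^(−t/τ). Set T = 29.3:
e^(−t/τ) = (29.3 − 28.126)/(32.5 − 28.126) = 0.26835
t = −119.86 · ln(0.26835) = 157.67 s.

158 s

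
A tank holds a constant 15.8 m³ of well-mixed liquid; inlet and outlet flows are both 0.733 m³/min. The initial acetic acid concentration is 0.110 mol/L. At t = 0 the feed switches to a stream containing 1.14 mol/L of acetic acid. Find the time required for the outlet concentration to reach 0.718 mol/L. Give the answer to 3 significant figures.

19.2 min

Species balance: V dC/dt = Q(C_in − C) ⇒ τ = V/Q = 21.555 min.
C(t) = C_in + (C₀ − C_in) e^(−t/τ). Set C = 0.718 and solve for t:
e^(−t/τ) = (C − C_in)/(C₀ − C_in) = (0.718 − 1.14)/(0.110 − 1.14) = 0.40971
t = −τ ln(…) = 21.555 × 0.89231 = 19.234 min.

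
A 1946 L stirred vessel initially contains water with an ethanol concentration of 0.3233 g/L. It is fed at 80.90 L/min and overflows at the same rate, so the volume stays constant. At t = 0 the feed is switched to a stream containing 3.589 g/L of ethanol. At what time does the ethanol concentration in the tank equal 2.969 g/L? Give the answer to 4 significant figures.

Unsteady species balance (constant V, well mixed): V dC/dt = Q(C_in − C), so τ = V/Q = 24.0544 min.
C(t) = C_in + (C₀ − C_in) e^(−t/τ). Set C = 2.969 and solve for t:
e^(−t/τ) = (C − C_in)/(C₀ − C_in) = (2.969 − 3.589)/(0.3233 − 3.589) = 0.189852
t = −τ ln(…) = 24.0544 × 1.66151 = 39.9666 min.

39.97 min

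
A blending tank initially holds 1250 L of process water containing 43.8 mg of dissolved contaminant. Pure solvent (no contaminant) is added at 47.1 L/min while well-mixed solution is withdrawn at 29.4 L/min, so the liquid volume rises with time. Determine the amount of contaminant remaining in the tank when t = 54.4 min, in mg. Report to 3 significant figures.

17.0 mg

Total volume: dV/dt = Q_in − Q_out = 17.700 L/min, so V(t) = 1250 + 17.700 t and V(54.4) = 2212.9 L.
Solute balance: dm/dt = 0 − Q_out C = −Q_out m/V(t).
Separate: dm/m = −Q_out dt/V(t) ⇒ ln(m/m₀) = −(Q_out/(Q_in−Q_out)) ln(V/V₀).
m = m₀ (V₀/V)^(Q_out/(Q_in−Q_out)) = 43.8 × (1250/2212.9)^(1.6610) = 16.961 mg.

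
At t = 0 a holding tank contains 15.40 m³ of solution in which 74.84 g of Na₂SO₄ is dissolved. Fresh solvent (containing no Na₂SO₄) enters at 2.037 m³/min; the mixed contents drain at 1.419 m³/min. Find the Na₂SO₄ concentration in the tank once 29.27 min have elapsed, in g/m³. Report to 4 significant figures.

Let m(t) be the amount of Na₂SO₄. Volume: V(t) = V₀ + (Q_in − Q_out) t = 15.40 + 0.618000 t; V(29.27) = 33.4889 m³.
Species balance (pure solvent in): dm/dt = −Q_out · m/V(t).
Separate: dm/m = −Q_out dt/V(t) ⇒ ln(m/m₀) = −(Q_out/(Q_in−Q_out)) ln(V/V₀).
m = m₀ (V₀/V)^(Q_out/(Q_in−Q_out)) = 74.84 × (15.40/33.4889)^(2.29612) = 12.5739 g.
C = m/V = 12.5739/33.4889 = 0.375466 g/m³.

0.3755 g/m³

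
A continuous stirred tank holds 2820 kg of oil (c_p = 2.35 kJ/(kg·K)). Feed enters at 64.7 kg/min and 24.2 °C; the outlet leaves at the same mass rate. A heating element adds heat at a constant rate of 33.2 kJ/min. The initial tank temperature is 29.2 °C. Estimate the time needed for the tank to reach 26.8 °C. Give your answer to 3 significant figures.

Energy balance: M c_p dT/dt = ṁ c_p (T_in − T) + 33.2.
τ = M/ṁ = 43.586 min; T_ss = T_in + Q̇/(ṁ c_p) = 24.418 °C.
T(t) = T_ss + (T₀ − T_ss) e^(−t/τ). Set T = 26.8:
e^(−t/τ) = (26.8 − 24.418)/(29.2 − 24.418) = 0.49808
t = −43.586 · ln(0.49808) = 30.379 min.

30.4 min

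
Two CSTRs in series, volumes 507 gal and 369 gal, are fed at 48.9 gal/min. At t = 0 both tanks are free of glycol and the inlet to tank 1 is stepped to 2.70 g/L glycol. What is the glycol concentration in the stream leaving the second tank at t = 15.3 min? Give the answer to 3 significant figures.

Species balance on tank i: dCᵢ/dt = (Cᵢ₋₁ − Cᵢ)/τᵢ with τᵢ = Vᵢ/Q.
τ₁ = 507/48.9 = 10.368 min; τ₂ = 369/48.9 = 7.5460 min.
Solving the cascade with C₁(0)=C₂(0)=0 gives C₂(t) = C_in[1 − (τ₁ e^(−t/τ₁) − τ₂ e^(−t/τ₂))/(τ₁ − τ₂)].
At t = 15.3: e^(−t/τ₁) = 0.22862, e^(−t/τ₂) = 0.13166.
C₂ = 2.70·[1 − (10.368·0.22862 − 7.5460·0.13166)/(2.8221)] = 2.70·0.51210 = 1.3827 g/L.

1.38 g/L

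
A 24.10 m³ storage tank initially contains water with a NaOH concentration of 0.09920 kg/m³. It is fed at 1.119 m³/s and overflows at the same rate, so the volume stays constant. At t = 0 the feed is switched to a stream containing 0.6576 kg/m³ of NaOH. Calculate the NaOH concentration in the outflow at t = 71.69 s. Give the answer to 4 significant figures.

Accumulation = in − out for the solute gives V dC/dt = Q(C_in − C).
Time constant τ = V/Q = 24.10/1.119 = 21.5371 s.
C approaches C_in exponentially: C(t) = C_in + (C₀ − C_in) e^(−t/τ).
C(71.69) = 0.6576 + (0.09920 − 0.6576)·e^(−71.69/21.5371) = 0.6576 + (-0.558400)·0.0358405 = 0.637587 kg/m³.

0.6376 kg/m³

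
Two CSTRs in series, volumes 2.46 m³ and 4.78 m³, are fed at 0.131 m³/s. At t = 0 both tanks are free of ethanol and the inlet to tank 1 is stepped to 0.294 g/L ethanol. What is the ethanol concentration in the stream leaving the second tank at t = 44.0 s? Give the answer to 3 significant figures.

Each tank obeys Vᵢ dCᵢ/dt = Q(Cᵢ₋₁ − Cᵢ), so τᵢ = Vᵢ/Q.
τ₁ = 2.46/0.131 = 18.779 s; τ₂ = 4.78/0.131 = 36.489 s.
Solving the cascade with C₁(0)=C₂(0)=0 gives C₂(t) = C_in[1 − (τ₁ e^(−t/τ₁) − τ₂ e^(−t/τ₂))/(τ₁ − τ₂)].
At t = 44.0: e^(−t/τ₁) = 0.096030, e^(−t/τ₂) = 0.29944.
C₂ = 0.294·[1 − (18.779·0.096030 − 36.489·0.29944)/(-17.710)] = 0.294·0.48489 = 0.14256 g/L.

0.143 g/L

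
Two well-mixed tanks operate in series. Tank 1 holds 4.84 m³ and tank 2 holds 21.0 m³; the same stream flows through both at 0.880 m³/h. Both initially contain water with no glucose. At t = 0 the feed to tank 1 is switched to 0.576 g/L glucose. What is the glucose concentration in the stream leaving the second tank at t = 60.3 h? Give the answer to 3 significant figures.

0.516 g/L

Each tank obeys Vᵢ dCᵢ/dt = Q(Cᵢ₋₁ − Cᵢ), so τᵢ = Vᵢ/Q.
τ₁ = 4.84/0.880 = 5.5000 h; τ₂ = 21.0/0.880 = 23.864 h.
Tank 1: C₁ = C_in(1 − e^(−t/τ₁)). Tank 2 (τ₁ ≠ τ₂): C₂ = C_in[1 − (τ₁ e^(−t/τ₁) − τ₂ e^(−t/τ₂))/(τ₁ − τ₂)].
At t = 60.3: e^(−t/τ₁) = 1.7320e-05, e^(−t/τ₂) = 0.079910.
C₂ = 0.576·[1 − (5.5000·1.7320e-05 − 23.864·0.079910)/(-18.364)] = 0.576·0.89616 = 0.51619 g/L.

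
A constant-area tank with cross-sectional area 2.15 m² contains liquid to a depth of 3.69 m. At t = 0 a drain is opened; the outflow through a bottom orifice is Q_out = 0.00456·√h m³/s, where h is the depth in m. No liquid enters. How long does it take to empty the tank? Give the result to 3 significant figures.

A dh/dt = −Q_out = −0.00456 √h.
Separate and integrate: 2(√h − √h₀) = −(0.00456/A) t.
Set h = 0: 2√h₀ = (0.00456/A) t_empty ⇒ t_empty = 2A√h₀/0.00456.
t_empty = 2·2.15·√3.69/0.00456 = 4.3000·1.9209/0.00456 = 1811.4 s.

1810 s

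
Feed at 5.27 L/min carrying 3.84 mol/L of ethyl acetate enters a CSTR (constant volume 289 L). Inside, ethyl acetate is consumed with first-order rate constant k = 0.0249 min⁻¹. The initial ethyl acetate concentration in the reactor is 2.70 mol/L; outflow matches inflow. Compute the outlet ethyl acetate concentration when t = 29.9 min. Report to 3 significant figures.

Accumulation = in − out − consumed: V dC/dt = Q C_in − Q C − k V C.
This is linear with rate a = Q/V + k = 0.043135 min⁻¹.
C_ss = Q C_in/(Q + kV) = 1.6233 mol/L; C(t) = C_ss + (C₀ − C_ss) e^(−a t).
C(29.9) = 1.6233 + (1.0767)·e^(−0.043135·29.9) = 1.6233 + (1.0767)·0.27534 = 1.9198 mol/L.

1.92 mol/L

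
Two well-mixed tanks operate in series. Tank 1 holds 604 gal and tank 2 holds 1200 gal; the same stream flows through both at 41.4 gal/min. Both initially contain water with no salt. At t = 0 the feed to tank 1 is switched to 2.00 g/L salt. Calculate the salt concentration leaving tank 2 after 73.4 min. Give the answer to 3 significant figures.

Species balance on tank i: dCᵢ/dt = (Cᵢ₋₁ − Cᵢ)/τᵢ with τᵢ = Vᵢ/Q.
τ₁ = 604/41.4 = 14.589 min; τ₂ = 1200/41.4 = 28.986 min.
Solving the cascade with C₁(0)=C₂(0)=0 gives C₂(t) = C_in[1 − (τ₁ e^(−t/τ₁) − τ₂ e^(−t/τ₂))/(τ₁ − τ₂)].
At t = 73.4: e^(−t/τ₁) = 0.0065319, e^(−t/τ₂) = 0.079476.
C₂ = 2.00·[1 − (14.589·0.0065319 − 28.986·0.079476)/(-14.396)] = 2.00·0.84660 = 1.6932 g/L.

1.69 g/L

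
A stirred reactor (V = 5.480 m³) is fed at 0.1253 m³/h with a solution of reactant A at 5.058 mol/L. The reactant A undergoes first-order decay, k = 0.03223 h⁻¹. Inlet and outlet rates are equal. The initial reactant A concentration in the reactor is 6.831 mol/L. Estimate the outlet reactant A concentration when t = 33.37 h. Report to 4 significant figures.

V dC/dt = Q(C_in − C) − k V C.
This is linear with rate a = Q/V + k = 0.0550950 h⁻¹.
C_ss = Q C_in/(Q + kV) = 2.09912 mol/L; C(t) = C_ss + (C₀ − C_ss) e^(−a t).
C(33.37) = 2.09912 + (4.73188)·e^(−0.0550950·33.37) = 2.09912 + (4.73188)·0.159053 = 2.85174 mol/L.

2.852 mol/L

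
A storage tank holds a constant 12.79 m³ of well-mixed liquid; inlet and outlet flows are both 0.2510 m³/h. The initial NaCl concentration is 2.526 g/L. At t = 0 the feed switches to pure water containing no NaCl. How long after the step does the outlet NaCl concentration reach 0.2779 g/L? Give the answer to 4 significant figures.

Species balance: V dC/dt = Q(C_in − C) ⇒ τ = V/Q = 50.9562 h.
C(t) = C_in + (C₀ − C_in) e^(−t/τ). Set C = 0.2779 and solve for t:
e^(−t/τ) = (C − C_in)/(C₀ − C_in) = (0.2779 − 0)/(2.526 − 0) = 0.110016
t = −τ ln(…) = 50.9562 × 2.20713 = 112.467 h.

112.5 h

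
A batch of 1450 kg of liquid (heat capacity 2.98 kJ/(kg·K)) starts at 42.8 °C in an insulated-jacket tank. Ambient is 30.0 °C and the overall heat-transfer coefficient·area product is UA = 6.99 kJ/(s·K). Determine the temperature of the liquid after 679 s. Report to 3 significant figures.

34.3 °C

Unsteady energy balance on the tank contents: M c_p dT/dt = −UA(T − T_amb).
dT/dt = (T_ss − T)/τ with T_ss = T_amb = 30.000 °C, τ = M c_p/UA = 1450·2.98/6.99 = 618.17 s.
Solution: T(t) = T_ss + (T₀ − T_ss) e^(−t/τ).
T(679) = 30.000 + (12.800)·0.33340 = 34.268 °C.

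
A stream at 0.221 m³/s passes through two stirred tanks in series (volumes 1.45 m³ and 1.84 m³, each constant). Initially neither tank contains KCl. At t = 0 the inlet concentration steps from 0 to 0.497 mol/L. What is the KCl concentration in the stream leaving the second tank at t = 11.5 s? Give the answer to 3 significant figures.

0.228 mol/L

Each tank obeys Vᵢ dCᵢ/dt = Q(Cᵢ₋₁ − Cᵢ), so τᵢ = Vᵢ/Q.
τ₁ = 1.45/0.221 = 6.5611 s; τ₂ = 1.84/0.221 = 8.3258 s.
Tank 1: C₁ = C_in(1 − e^(−t/τ₁)). Tank 2 (τ₁ ≠ τ₂): C₂ = C_in[1 − (τ₁ e^(−t/τ₁) − τ₂ e^(−t/τ₂))/(τ₁ − τ₂)].
At t = 11.5: e^(−t/τ₁) = 0.17330, e^(−t/τ₂) = 0.25126.
C₂ = 0.497·[1 − (6.5611·0.17330 − 8.3258·0.25126)/(-1.7647)] = 0.497·0.45885 = 0.22805 mol/L.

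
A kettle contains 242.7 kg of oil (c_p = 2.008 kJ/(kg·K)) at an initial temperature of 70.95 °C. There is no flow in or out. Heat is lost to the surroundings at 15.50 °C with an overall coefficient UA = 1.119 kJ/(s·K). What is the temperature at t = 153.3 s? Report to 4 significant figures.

54.50 °C

Energy balance: M c_p dT/dt = −UA(T − T_amb).
dT/dt = (T_ss − T)/τ with T_ss = T_amb = 15.5000 °C, τ = M c_p/UA = 242.7·2.008/1.119 = 435.515 s.
Solution: T(t) = T_ss + (T₀ − T_ss) e^(−t/τ).
T(153.3) = 15.5000 + (55.4500)·0.703282 = 54.4970 °C.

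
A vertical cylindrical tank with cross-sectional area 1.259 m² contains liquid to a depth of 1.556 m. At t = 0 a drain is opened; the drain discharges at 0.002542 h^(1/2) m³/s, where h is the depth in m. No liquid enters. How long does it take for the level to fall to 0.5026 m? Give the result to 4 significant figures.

Mass balance (ρ constant): A dh/dt = −0.002542 √h.
This is separable: 2 d(√h)/dt = −0.002542/A, so √h = √h₀ − (0.002542/(2A)) t.
t = 2A(√h₀ − √h)/0.002542 = 2·1.259·(√1.556 − √0.5026)/0.002542
  = 2.51800 × (1.24740 − 0.708943) / 0.002542 = 533.371 s.

533.4 s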